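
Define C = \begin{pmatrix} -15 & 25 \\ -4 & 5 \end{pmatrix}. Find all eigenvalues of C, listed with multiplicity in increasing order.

Characteristic polynomial: p(λ) = λ^2 + 10λ + 25 = (λ + 5)^2.
Roots (with multiplicity): -5, -5.

-5, -5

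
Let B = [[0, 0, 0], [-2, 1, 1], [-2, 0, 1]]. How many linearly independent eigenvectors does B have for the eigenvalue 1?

1

B − 1I = [[-1, 0, 0], [-2, 0, 1], [-2, 0, 0]].
This matrix has rank 2, so its null space has dimension 3 − 2 = 1.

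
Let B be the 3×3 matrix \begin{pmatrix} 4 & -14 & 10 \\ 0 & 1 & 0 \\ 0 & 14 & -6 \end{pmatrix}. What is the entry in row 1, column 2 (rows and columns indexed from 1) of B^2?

Characteristic polynomial: r^3 + r^2 - 26r + 24 = (r - 4)(r - 1)(r + 6), so the eigenvalues are -6, 1, 4.
r=1: eigenvector (-2, 1, 2).
r=4: eigenvector (1, 0, 0).
r=-6: eigenvector (-1, 0, 1).
P = [[-2, 1, -1], [1, 0, 0], [2, 0, 1]], D = diag(1, 4, -6), P⁻¹ = [[0, 1, 0], [1, 0, 1], [0, -2, 1]].
B² = P·diag(1, 16, 36)·P⁻¹ = [[16, 70, -20], [0, 1, 0], [0, -70, 36]].
The requested entry is 70.

70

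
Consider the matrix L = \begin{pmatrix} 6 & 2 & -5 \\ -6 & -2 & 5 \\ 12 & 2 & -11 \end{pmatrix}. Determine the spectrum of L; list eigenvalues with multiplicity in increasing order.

-6, -1, 0

Characteristic polynomial: p(s) = s^3 + 7s^2 + 6s = s(s + 1)(s + 6).
Roots (with multiplicity): -6, -1, 0.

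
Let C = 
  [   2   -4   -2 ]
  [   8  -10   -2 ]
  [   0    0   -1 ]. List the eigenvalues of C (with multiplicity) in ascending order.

-6, -2, -1

Characteristic polynomial: p(r) = r^3 + 9r^2 + 20r + 12 = (r + 1)(r + 2)(r + 6).
Roots (with multiplicity): -6, -2, -1.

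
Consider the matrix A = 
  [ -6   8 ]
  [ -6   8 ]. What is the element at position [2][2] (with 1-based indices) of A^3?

32

Characteristic polynomial: s^2 - 2s = s(s - 2), so the eigenvalues are 0, 2.
s=0: eigenvector (4, 3).
s=2: eigenvector (1, 1).
P = [[4, 1], [3, 1]], D = diag(0, 2), P⁻¹ = [[1, -1], [-3, 4]].
A³ = P·diag(0, 8)·P⁻¹ = [[-24, 32], [-24, 32]].
The requested entry is 32.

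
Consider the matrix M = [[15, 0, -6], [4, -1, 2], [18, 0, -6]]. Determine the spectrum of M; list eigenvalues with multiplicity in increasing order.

Characteristic polynomial: p(t) = t^3 - 8t^2 + 9t + 18 = (t - 6)(t - 3)(t + 1).
Roots (with multiplicity): -1, 3, 6.

-1, 3, 6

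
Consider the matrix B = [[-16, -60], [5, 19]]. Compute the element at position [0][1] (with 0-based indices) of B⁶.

Characteristic polynomial: λ^2 - 3λ - 4 = (λ - 4)(λ + 1), so the eigenvalues are -1, 4.
λ=-1: eigenvector (4, -1).
λ=4: eigenvector (-3, 1).
P = [[4, -3], [-1, 1]], D = diag(-1, 4), P⁻¹ = [[1, 3], [1, 4]].
B⁶ = P·diag(1, 4096)·P⁻¹ = [[-12284, -49140], [4095, 16381]].
The requested entry is -49140.

-49140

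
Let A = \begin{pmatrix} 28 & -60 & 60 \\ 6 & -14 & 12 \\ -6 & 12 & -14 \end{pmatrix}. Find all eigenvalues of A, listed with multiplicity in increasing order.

Characteristic polynomial: p(s) = s^3 - 12s - 16 = (s - 4)(s + 2)^2.
Roots (with multiplicity): -2, -2, 4.

-2, -2, 4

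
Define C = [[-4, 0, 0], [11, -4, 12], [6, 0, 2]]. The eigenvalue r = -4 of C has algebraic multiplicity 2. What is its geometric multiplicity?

C + 4I = [[0, 0, 0], [11, 0, 12], [6, 0, 6]].
This matrix has rank 2, so its null space has dimension 3 − 2 = 1.

1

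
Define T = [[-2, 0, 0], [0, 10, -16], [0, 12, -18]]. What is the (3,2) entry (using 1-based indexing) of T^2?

-96

Characteristic polynomial: λ^3 + 10λ^2 + 28λ + 24 = (λ + 2)^2(λ + 6), so the eigenvalues are -6, -2, -2.
λ=-2: eigenvector (1, 0, 0).
λ=-2: eigenvector (0, -4, -3).
λ=-6: eigenvector (0, 1, 1).
P = [[1, 0, 0], [0, -4, 1], [0, -3, 1]], D = diag(-2, -2, -6), P⁻¹ = [[1, 0, 0], [0, -1, 1], [0, -3, 4]].
T² = P·diag(4, 4, 36)·P⁻¹ = [[4, 0, 0], [0, -92, 128], [0, -96, 132]].
The requested entry is -96.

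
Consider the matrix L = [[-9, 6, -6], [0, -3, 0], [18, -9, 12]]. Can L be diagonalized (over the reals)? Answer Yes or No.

Characteristic polynomial: p(λ) = λ^3 - 9λ = λ(λ - 3)(λ + 3).
All 3 eigenvalues are distinct, so L is diagonalizable.

Yes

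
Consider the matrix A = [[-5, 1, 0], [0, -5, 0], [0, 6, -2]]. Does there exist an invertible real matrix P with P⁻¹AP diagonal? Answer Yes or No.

Characteristic polynomial: p(s) = s^3 + 12s^2 + 45s + 50 = (s + 2)(s + 5)^2.
s = -5 has algebraic multiplicity 2; rank(A + 5I) = 2, so geometric multiplicity = 1.
Geometric multiplicity < algebraic multiplicity, so A is not diagonalizable.

No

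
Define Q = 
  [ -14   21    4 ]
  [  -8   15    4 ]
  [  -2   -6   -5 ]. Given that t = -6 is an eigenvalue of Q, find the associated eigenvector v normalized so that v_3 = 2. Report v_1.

1

Q + 6I = [[-8, 21, 4], [-8, 21, 4], [-2, -6, 1]].
Solving (Q + 6I)v = 0 gives the eigenspace spanned by (1, 0, 2).
With v_3 = 2, v = (1, 0, 2), so v_1 = 1.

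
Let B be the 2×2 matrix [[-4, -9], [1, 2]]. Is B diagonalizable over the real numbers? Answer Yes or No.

No

Characteristic polynomial: p(t) = t^2 + 2t + 1 = (t + 1)^2.
t = -1 has algebraic multiplicity 2; rank(B + 1I) = 1, so geometric multiplicity = 1.
Geometric multiplicity < algebraic multiplicity, so B is not diagonalizable.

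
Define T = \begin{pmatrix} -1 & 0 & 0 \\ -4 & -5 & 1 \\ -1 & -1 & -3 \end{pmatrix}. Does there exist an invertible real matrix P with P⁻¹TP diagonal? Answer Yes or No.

Characteristic polynomial: p(r) = r^3 + 9r^2 + 24r + 16 = (r + 1)(r + 4)^2.
r = -4 has algebraic multiplicity 2; rank(T + 4I) = 2, so geometric multiplicity = 1.
Geometric multiplicity < algebraic multiplicity, so T is not diagonalizable.

No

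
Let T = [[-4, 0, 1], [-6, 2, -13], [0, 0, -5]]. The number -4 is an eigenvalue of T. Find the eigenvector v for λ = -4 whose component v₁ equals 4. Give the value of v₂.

T + 4I = [[0, 0, 1], [-6, 6, -13], [0, 0, -1]].
Solving (T + 4I)v = 0 gives the eigenspace spanned by (4, 4, 0).
With v₁ = 4, v = (4, 4, 0), so v₂ = 4.

4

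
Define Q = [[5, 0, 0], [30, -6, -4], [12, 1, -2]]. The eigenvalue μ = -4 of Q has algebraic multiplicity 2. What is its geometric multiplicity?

1

Q + 4I = [[9, 0, 0], [30, -2, -4], [12, 1, 2]].
This matrix has rank 2, so its null space has dimension 3 − 2 = 1.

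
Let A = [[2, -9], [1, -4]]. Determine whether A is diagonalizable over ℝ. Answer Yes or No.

No

Characteristic polynomial: p(λ) = λ^2 + 2λ + 1 = (λ + 1)^2.
λ = -1 has algebraic multiplicity 2; rank(A + 1I) = 1, so geometric multiplicity = 1.
Geometric multiplicity < algebraic multiplicity, so A is not diagonalizable.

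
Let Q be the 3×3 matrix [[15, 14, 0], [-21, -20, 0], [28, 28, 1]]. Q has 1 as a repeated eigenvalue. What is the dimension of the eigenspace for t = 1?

Q − 1I = [[14, 14, 0], [-21, -21, 0], [28, 28, 0]].
This matrix has rank 1, so its null space has dimension 3 − 1 = 2.

2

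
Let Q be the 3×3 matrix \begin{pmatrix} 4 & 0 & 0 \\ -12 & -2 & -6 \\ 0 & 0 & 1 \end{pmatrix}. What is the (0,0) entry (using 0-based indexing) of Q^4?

256

Characteristic polynomial: r^3 - 3r^2 - 6r + 8 = (r - 4)(r - 1)(r + 2), so the eigenvalues are -2, 1, 4.
r=1: eigenvector (0, -2, 1).
r=-2: eigenvector (0, 1, 0).
r=4: eigenvector (1, -2, 0).
P = [[0, 0, 1], [-2, 1, -2], [1, 0, 0]], D = diag(1, -2, 4), P⁻¹ = [[0, 0, 1], [2, 1, 2], [1, 0, 0]].
Q⁴ = P·diag(1, 16, 256)·P⁻¹ = [[256, 0, 0], [-480, 16, 30], [0, 0, 1]].
The requested entry is 256.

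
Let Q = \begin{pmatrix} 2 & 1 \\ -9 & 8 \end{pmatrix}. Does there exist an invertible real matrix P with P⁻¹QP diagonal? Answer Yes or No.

Characteristic polynomial: p(μ) = μ^2 - 10μ + 25 = (μ - 5)^2.
μ = 5 has algebraic multiplicity 2; rank(Q − 5I) = 1, so geometric multiplicity = 1.
Geometric multiplicity < algebraic multiplicity, so Q is not diagonalizable.

No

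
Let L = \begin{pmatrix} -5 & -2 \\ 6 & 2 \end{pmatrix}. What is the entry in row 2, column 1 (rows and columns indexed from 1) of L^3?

42

Characteristic polynomial: μ^2 + 3μ + 2 = (μ + 1)(μ + 2), so the eigenvalues are -2, -1.
μ=-2: eigenvector (2, -3).
μ=-1: eigenvector (1, -2).
P = [[2, 1], [-3, -2]], D = diag(-2, -1), P⁻¹ = [[2, 1], [-3, -2]].
L³ = P·diag(-8, -1)·P⁻¹ = [[-29, -14], [42, 20]].
The requested entry is 42.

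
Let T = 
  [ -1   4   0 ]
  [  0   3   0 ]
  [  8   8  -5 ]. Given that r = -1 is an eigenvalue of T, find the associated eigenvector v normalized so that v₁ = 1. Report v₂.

T + 1I = [[0, 4, 0], [0, 4, 0], [8, 8, -4]].
Solving (T + 1I)v = 0 gives the eigenspace spanned by (1, 0, 2).
With v₁ = 1, v = (1, 0, 2), so v₂ = 0.

0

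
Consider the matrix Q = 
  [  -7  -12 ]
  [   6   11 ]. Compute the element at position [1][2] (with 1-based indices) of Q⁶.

Characteristic polynomial: λ^2 - 4λ - 5 = (λ - 5)(λ + 1), so the eigenvalues are -1, 5.
λ=5: eigenvector (1, -1).
λ=-1: eigenvector (2, -1).
P = [[1, 2], [-1, -1]], D = diag(5, -1), P⁻¹ = [[-1, -2], [1, 1]].
Q⁶ = P·diag(15625, 1)·P⁻¹ = [[-15623, -31248], [15624, 31249]].
The requested entry is -31248.

-31248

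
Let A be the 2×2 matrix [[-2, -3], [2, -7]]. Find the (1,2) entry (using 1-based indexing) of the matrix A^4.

1107

Characteristic polynomial: μ^2 + 9μ + 20 = (μ + 4)(μ + 5), so the eigenvalues are -5, -4.
μ=-5: eigenvector (1, 1).
μ=-4: eigenvector (-3, -2).
P = [[1, -3], [1, -2]], D = diag(-5, -4), P⁻¹ = [[-2, 3], [-1, 1]].
A⁴ = P·diag(625, 256)·P⁻¹ = [[-482, 1107], [-738, 1363]].
The requested entry is 1107.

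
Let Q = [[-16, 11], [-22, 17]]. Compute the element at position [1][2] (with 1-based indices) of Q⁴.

671

Characteristic polynomial: μ^2 - μ - 30 = (μ - 6)(μ + 5), so the eigenvalues are -5, 6.
μ=6: eigenvector (-1, -2).
μ=-5: eigenvector (1, 1).
P = [[-1, 1], [-2, 1]], D = diag(6, -5), P⁻¹ = [[1, -1], [2, -1]].
Q⁴ = P·diag(1296, 625)·P⁻¹ = [[-46, 671], [-1342, 1967]].
The requested entry is 671.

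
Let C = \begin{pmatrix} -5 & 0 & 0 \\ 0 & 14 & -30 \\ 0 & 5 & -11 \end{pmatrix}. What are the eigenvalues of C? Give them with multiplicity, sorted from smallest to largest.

Characteristic polynomial: p(μ) = μ^3 + 2μ^2 - 19μ - 20 = (μ - 4)(μ + 1)(μ + 5).
Roots (with multiplicity): -5, -1, 4.

-5, -1, 4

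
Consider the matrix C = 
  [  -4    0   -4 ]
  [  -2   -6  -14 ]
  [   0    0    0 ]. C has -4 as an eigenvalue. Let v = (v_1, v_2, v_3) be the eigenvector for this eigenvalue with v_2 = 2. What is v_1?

-2

C + 4I = [[0, 0, -4], [-2, -2, -14], [0, 0, 4]].
Solving (C + 4I)v = 0 gives the eigenspace spanned by (-2, 2, 0).
With v_2 = 2, v = (-2, 2, 0), so v_1 = -2.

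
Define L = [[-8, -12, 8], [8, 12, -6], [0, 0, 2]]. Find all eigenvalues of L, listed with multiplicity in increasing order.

0, 2, 4

Characteristic polynomial: p(λ) = λ^3 - 6λ^2 + 8λ = λ(λ - 4)(λ - 2).
Roots (with multiplicity): 0, 2, 4.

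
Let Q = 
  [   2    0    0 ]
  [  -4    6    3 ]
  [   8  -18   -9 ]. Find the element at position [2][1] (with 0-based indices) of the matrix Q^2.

Characteristic polynomial: λ^3 + λ^2 - 6λ = λ(λ - 2)(λ + 3), so the eigenvalues are -3, 0, 2.
λ=2: eigenvector (1, -2, 4).
λ=0: eigenvector (0, 1, -2).
λ=-3: eigenvector (0, -1, 3).
P = [[1, 0, 0], [-2, 1, -1], [4, -2, 3]], D = diag(2, 0, -3), P⁻¹ = [[1, 0, 0], [2, 3, 1], [0, 2, 1]].
Q² = P·diag(4, 0, 9)·P⁻¹ = [[4, 0, 0], [-8, -18, -9], [16, 54, 27]].
The requested entry is 54.

54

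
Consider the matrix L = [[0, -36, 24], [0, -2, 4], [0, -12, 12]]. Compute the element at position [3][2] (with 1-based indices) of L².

-120

Characteristic polynomial: s^3 - 10s^2 + 24s = s(s - 6)(s - 4), so the eigenvalues are 0, 4, 6.
s=4: eigenvector (0, 2, 3).
s=0: eigenvector (1, 0, 0).
s=6: eigenvector (2, 1, 2).
P = [[0, 1, 2], [2, 0, 1], [3, 0, 2]], D = diag(4, 0, 6), P⁻¹ = [[0, 2, -1], [1, 6, -4], [0, -3, 2]].
L² = P·diag(16, 0, 36)·P⁻¹ = [[0, -216, 144], [0, -44, 40], [0, -120, 96]].
The requested entry is -120.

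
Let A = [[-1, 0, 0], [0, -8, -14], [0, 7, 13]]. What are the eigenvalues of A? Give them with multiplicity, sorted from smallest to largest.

Characteristic polynomial: p(λ) = λ^3 - 4λ^2 - 11λ - 6 = (λ - 6)(λ + 1)^2.
Roots (with multiplicity): -1, -1, 6.

-1, -1, 6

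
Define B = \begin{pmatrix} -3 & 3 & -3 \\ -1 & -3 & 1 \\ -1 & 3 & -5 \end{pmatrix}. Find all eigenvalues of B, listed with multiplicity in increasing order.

Characteristic polynomial: p(μ) = μ^3 + 11μ^2 + 36μ + 36 = (μ + 2)(μ + 3)(μ + 6).
Roots (with multiplicity): -6, -3, -2.

-6, -3, -2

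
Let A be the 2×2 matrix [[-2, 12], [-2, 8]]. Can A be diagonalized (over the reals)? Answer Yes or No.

Characteristic polynomial: p(t) = t^2 - 6t + 8 = (t - 4)(t - 2).
All 2 eigenvalues are distinct, so A is diagonalizable.

Yes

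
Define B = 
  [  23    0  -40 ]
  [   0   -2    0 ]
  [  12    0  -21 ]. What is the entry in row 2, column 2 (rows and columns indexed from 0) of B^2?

Characteristic polynomial: t^3 - 7t - 6 = (t - 3)(t + 1)(t + 2), so the eigenvalues are -2, -1, 3.
t=3: eigenvector (-2, 0, -1).
t=-2: eigenvector (0, 1, 0).
t=-1: eigenvector (5, 0, 3).
P = [[-2, 0, 5], [0, 1, 0], [-1, 0, 3]], D = diag(3, -2, -1), P⁻¹ = [[-3, 0, 5], [0, 1, 0], [-1, 0, 2]].
B² = P·diag(9, 4, 1)·P⁻¹ = [[49, 0, -80], [0, 4, 0], [24, 0, -39]].
The requested entry is -39.

-39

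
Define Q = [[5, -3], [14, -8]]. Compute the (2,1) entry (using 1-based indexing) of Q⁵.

434

Characteristic polynomial: μ^2 + 3μ + 2 = (μ + 1)(μ + 2), so the eigenvalues are -2, -1.
μ=-2: eigenvector (3, 7).
μ=-1: eigenvector (1, 2).
P = [[3, 1], [7, 2]], D = diag(-2, -1), P⁻¹ = [[-2, 1], [7, -3]].
Q⁵ = P·diag(-32, -1)·P⁻¹ = [[185, -93], [434, -218]].
The requested entry is 434.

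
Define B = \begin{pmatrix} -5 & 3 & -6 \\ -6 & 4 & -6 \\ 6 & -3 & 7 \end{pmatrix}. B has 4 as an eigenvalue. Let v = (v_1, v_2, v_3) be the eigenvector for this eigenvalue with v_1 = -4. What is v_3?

4

B − 4I = [[-9, 3, -6], [-6, 0, -6], [6, -3, 3]].
Solving (B − 4I)v = 0 gives the eigenspace spanned by (-4, -4, 4).
With v_1 = -4, v = (-4, -4, 4), so v_3 = 4.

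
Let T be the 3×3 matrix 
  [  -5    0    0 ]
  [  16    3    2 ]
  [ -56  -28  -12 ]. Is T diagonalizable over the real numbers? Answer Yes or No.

Yes

Characteristic polynomial: p(μ) = μ^3 + 14μ^2 + 65μ + 100 = (μ + 4)(μ + 5)^2.
μ = -5 has algebraic multiplicity 2; rank(T + 5I) = 1, so geometric multiplicity = 2.
Every eigenvalue has geometric = algebraic multiplicity, so T is diagonalizable.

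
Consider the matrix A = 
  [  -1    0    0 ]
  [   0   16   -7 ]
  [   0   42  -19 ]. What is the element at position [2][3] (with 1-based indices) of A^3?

Characteristic polynomial: t^3 + 4t^2 - 7t - 10 = (t - 2)(t + 1)(t + 5), so the eigenvalues are -5, -1, 2.
t=-1: eigenvector (1, 0, 0).
t=2: eigenvector (0, 1, 2).
t=-5: eigenvector (0, 1, 3).
P = [[1, 0, 0], [0, 1, 1], [0, 2, 3]], D = diag(-1, 2, -5), P⁻¹ = [[1, 0, 0], [0, 3, -1], [0, -2, 1]].
A³ = P·diag(-1, 8, -125)·P⁻¹ = [[-1, 0, 0], [0, 274, -133], [0, 798, -391]].
The requested entry is -133.

-133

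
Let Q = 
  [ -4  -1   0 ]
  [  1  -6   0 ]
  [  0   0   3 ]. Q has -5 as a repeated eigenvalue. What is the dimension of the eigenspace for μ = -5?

1

Q + 5I = [[1, -1, 0], [1, -1, 0], [0, 0, 8]].
This matrix has rank 2, so its null space has dimension 3 − 2 = 1.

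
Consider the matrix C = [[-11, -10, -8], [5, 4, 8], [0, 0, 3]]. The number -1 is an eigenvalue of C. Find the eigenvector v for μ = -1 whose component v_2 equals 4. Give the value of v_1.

-4

C + 1I = [[-10, -10, -8], [5, 5, 8], [0, 0, 4]].
Solving (C + 1I)v = 0 gives the eigenspace spanned by (-4, 4, 0).
With v_2 = 4, v = (-4, 4, 0), so v_1 = -4.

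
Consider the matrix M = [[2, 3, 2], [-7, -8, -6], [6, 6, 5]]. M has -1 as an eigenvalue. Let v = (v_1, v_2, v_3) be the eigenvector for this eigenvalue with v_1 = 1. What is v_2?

-1

M + 1I = [[3, 3, 2], [-7, -7, -6], [6, 6, 6]].
Solving (M + 1I)v = 0 gives the eigenspace spanned by (1, -1, 0).
With v_1 = 1, v = (1, -1, 0), so v_2 = -1.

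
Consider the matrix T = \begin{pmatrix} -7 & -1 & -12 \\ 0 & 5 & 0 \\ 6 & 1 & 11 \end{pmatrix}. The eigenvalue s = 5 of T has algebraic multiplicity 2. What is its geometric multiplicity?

T − 5I = [[-12, -1, -12], [0, 0, 0], [6, 1, 6]].
This matrix has rank 2, so its null space has dimension 3 − 2 = 1.

1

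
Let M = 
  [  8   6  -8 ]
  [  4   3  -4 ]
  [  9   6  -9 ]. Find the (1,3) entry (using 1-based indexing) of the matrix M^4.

-160

Characteristic polynomial: λ^3 - 2λ^2 - 3λ = λ(λ - 3)(λ + 1), so the eigenvalues are -1, 0, 3.
λ=0: eigenvector (1, 0, 1).
λ=-1: eigenvector (2, 1, 3).
λ=3: eigenvector (2, 1, 2).
P = [[1, 2, 2], [0, 1, 1], [1, 3, 2]], D = diag(0, -1, 3), P⁻¹ = [[1, -2, 0], [-1, 0, 1], [1, 1, -1]].
M⁴ = P·diag(0, 1, 81)·P⁻¹ = [[160, 162, -160], [80, 81, -80], [159, 162, -159]].
The requested entry is -160.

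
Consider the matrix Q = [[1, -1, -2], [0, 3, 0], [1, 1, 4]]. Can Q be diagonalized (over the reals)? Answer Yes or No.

Characteristic polynomial: p(μ) = μ^3 - 8μ^2 + 21μ - 18 = (μ - 3)^2(μ - 2).
μ = 3 has algebraic multiplicity 2; rank(Q − 3I) = 2, so geometric multiplicity = 1.
Geometric multiplicity < algebraic multiplicity, so Q is not diagonalizable.

No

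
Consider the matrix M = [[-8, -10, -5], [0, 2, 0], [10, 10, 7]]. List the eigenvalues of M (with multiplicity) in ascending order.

-3, 2, 2

Characteristic polynomial: p(r) = r^3 - r^2 - 8r + 12 = (r - 2)^2(r + 3).
Roots (with multiplicity): -3, 2, 2.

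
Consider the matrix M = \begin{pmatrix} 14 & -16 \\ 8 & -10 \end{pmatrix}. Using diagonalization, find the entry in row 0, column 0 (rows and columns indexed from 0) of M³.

Characteristic polynomial: s^2 - 4s - 12 = (s - 6)(s + 2), so the eigenvalues are -2, 6.
s=-2: eigenvector (-1, -1).
s=6: eigenvector (2, 1).
P = [[-1, 2], [-1, 1]], D = diag(-2, 6), P⁻¹ = [[1, -2], [1, -1]].
M³ = P·diag(-8, 216)·P⁻¹ = [[440, -448], [224, -232]].
The requested entry is 440.

440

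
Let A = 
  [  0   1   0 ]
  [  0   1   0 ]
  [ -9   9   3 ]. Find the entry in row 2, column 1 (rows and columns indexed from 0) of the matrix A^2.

Characteristic polynomial: μ^3 - 4μ^2 + 3μ = μ(μ - 3)(μ - 1), so the eigenvalues are 0, 1, 3.
μ=0: eigenvector (1, 0, 3).
μ=1: eigenvector (1, 1, 0).
μ=3: eigenvector (0, 0, 1).
P = [[1, 1, 0], [0, 1, 0], [3, 0, 1]], D = diag(0, 1, 3), P⁻¹ = [[1, -1, 0], [0, 1, 0], [-3, 3, 1]].
A² = P·diag(0, 1, 9)·P⁻¹ = [[0, 1, 0], [0, 1, 0], [-27, 27, 9]].
The requested entry is 27.

27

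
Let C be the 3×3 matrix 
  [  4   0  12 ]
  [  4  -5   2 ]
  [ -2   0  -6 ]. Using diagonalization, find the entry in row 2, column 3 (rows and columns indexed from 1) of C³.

Characteristic polynomial: r^3 + 7r^2 + 10r = r(r + 2)(r + 5), so the eigenvalues are -5, -2, 0.
r=0: eigenvector (3, 2, -1).
r=-5: eigenvector (0, 1, 0).
r=-2: eigenvector (-2, -2, 1).
P = [[3, 0, -2], [2, 1, -2], [-1, 0, 1]], D = diag(0, -5, -2), P⁻¹ = [[1, 0, 2], [0, 1, 2], [1, 0, 3]].
C³ = P·diag(0, -125, -8)·P⁻¹ = [[16, 0, 48], [16, -125, -202], [-8, 0, -24]].
The requested entry is -202.

-202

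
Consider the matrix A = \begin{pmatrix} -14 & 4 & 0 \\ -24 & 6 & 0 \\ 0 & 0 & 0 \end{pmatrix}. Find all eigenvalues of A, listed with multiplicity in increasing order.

-6, -2, 0

Characteristic polynomial: p(r) = r^3 + 8r^2 + 12r = r(r + 2)(r + 6).
Roots (with multiplicity): -6, -2, 0.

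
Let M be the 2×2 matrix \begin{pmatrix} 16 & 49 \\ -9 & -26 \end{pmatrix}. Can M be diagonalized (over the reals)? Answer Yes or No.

Characteristic polynomial: p(t) = t^2 + 10t + 25 = (t + 5)^2.
t = -5 has algebraic multiplicity 2; rank(M + 5I) = 1, so geometric multiplicity = 1.
Geometric multiplicity < algebraic multiplicity, so M is not diagonalizable.

No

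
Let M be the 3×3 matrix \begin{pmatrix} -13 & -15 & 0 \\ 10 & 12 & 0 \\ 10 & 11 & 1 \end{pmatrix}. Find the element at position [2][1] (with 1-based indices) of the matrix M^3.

Characteristic polynomial: μ^3 - 7μ + 6 = (μ - 2)(μ - 1)(μ + 3), so the eigenvalues are -3, 1, 2.
μ=-3: eigenvector (3, -2, -2).
μ=2: eigenvector (-1, 1, 1).
μ=1: eigenvector (0, 0, 1).
P = [[3, -1, 0], [-2, 1, 0], [-2, 1, 1]], D = diag(-3, 2, 1), P⁻¹ = [[1, 1, 0], [2, 3, 0], [0, -1, 1]].
M³ = P·diag(-27, 8, 1)·P⁻¹ = [[-97, -105, 0], [70, 78, 0], [70, 77, 1]].
The requested entry is 70.

70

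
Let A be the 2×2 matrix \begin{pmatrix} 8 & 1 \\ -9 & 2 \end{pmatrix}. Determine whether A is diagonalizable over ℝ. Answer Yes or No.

No

Characteristic polynomial: p(s) = s^2 - 10s + 25 = (s - 5)^2.
s = 5 has algebraic multiplicity 2; rank(A − 5I) = 1, so geometric multiplicity = 1.
Geometric multiplicity < algebraic multiplicity, so A is not diagonalizable.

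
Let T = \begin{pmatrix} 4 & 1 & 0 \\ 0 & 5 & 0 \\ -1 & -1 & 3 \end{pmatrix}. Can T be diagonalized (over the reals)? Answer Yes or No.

Yes

Characteristic polynomial: p(λ) = λ^3 - 12λ^2 + 47λ - 60 = (λ - 5)(λ - 4)(λ - 3).
All 3 eigenvalues are distinct, so T is diagonalizable.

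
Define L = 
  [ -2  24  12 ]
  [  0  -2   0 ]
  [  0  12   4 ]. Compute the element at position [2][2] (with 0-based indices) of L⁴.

256

Characteristic polynomial: s^3 - 12s - 16 = (s - 4)(s + 2)^2, so the eigenvalues are -2, -2, 4.
s=-2: eigenvector (1, 0, 0).
s=-2: eigenvector (-4, 1, -2).
s=4: eigenvector (2, 0, 1).
P = [[1, -4, 2], [0, 1, 0], [0, -2, 1]], D = diag(-2, -2, 4), P⁻¹ = [[1, 0, -2], [0, 1, 0], [0, 2, 1]].
L⁴ = P·diag(16, 16, 256)·P⁻¹ = [[16, 960, 480], [0, 16, 0], [0, 480, 256]].
The requested entry is 256.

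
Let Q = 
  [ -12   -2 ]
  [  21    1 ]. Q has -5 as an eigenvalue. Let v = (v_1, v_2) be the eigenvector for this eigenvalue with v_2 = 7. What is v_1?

Q + 5I = [[-7, -2], [21, 6]].
Solving (Q + 5I)v = 0 gives the eigenspace spanned by (-2, 7).
With v_2 = 7, v = (-2, 7), so v_1 = -2.

-2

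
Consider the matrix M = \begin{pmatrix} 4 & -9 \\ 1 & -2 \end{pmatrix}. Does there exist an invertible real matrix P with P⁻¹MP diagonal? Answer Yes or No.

Characteristic polynomial: p(r) = r^2 - 2r + 1 = (r - 1)^2.
r = 1 has algebraic multiplicity 2; rank(M − 1I) = 1, so geometric multiplicity = 1.
Geometric multiplicity < algebraic multiplicity, so M is not diagonalizable.

No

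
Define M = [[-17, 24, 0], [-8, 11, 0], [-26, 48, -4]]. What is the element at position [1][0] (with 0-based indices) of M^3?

-248

Characteristic polynomial: μ^3 + 10μ^2 + 29μ + 20 = (μ + 1)(μ + 4)(μ + 5), so the eigenvalues are -5, -4, -1.
μ=-1: eigenvector (3, 2, 6).
μ=-5: eigenvector (-2, -1, -4).
μ=-4: eigenvector (0, 0, 1).
P = [[3, -2, 0], [2, -1, 0], [6, -4, 1]], D = diag(-1, -5, -4), P⁻¹ = [[-1, 2, 0], [-2, 3, 0], [-2, 0, 1]].
M³ = P·diag(-1, -125, -64)·P⁻¹ = [[-497, 744, 0], [-248, 371, 0], [-866, 1488, -64]].
The requested entry is -248.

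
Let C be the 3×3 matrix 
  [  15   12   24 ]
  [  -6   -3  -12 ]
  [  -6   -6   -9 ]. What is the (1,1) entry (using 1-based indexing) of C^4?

81

Characteristic polynomial: r^3 - 3r^2 - 9r + 27 = (r - 3)^2(r + 3), so the eigenvalues are -3, 3, 3.
r=3: eigenvector (5, -1, -2).
r=3: eigenvector (-2, 0, 1).
r=-3: eigenvector (-2, 1, 1).
P = [[5, -2, -2], [-1, 0, 1], [-2, 1, 1]], D = diag(3, 3, -3), P⁻¹ = [[1, 0, 2], [1, -1, 3], [1, 1, 2]].
C⁴ = P·diag(81, 81, 81)·P⁻¹ = [[81, 0, 0], [0, 81, 0], [0, 0, 81]].
The requested entry is 81.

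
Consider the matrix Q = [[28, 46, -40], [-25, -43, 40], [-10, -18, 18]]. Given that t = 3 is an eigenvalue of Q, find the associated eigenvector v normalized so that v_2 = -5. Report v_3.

Q − 3I = [[25, 46, -40], [-25, -46, 40], [-10, -18, 15]].
Solving (Q − 3I)v = 0 gives the eigenspace spanned by (6, -5, -2).
With v_2 = -5, v = (6, -5, -2), so v_3 = -2.

-2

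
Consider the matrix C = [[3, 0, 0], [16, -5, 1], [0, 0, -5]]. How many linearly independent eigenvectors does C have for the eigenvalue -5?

1

C + 5I = [[8, 0, 0], [16, 0, 1], [0, 0, 0]].
This matrix has rank 2, so its null space has dimension 3 − 2 = 1.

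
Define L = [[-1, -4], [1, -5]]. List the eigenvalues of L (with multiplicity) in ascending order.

-3, -3

Characteristic polynomial: p(s) = s^2 + 6s + 9 = (s + 3)^2.
Roots (with multiplicity): -3, -3.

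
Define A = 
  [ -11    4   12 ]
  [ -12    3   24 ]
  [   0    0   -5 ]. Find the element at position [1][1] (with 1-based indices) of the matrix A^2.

73

Characteristic polynomial: t^3 + 13t^2 + 55t + 75 = (t + 3)(t + 5)^2, so the eigenvalues are -5, -5, -3.
t=-5: eigenvector (2, 0, 1).
t=-5: eigenvector (-2, -3, 0).
t=-3: eigenvector (1, 2, 0).
P = [[2, -2, 1], [0, -3, 2], [1, 0, 0]], D = diag(-5, -5, -3), P⁻¹ = [[0, 0, 1], [-2, 1, 4], [-3, 2, 6]].
A² = P·diag(25, 25, 9)·P⁻¹ = [[73, -32, -96], [96, -39, -192], [0, 0, 25]].
The requested entry is 73.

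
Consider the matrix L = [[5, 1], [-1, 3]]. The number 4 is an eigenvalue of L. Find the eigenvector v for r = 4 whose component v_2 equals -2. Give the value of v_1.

L − 4I = [[1, 1], [-1, -1]].
Solving (L − 4I)v = 0 gives the eigenspace spanned by (2, -2).
With v_2 = -2, v = (2, -2), so v_1 = 2.

2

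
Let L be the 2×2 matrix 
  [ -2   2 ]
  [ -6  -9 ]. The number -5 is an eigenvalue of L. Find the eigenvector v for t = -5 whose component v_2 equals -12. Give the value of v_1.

L + 5I = [[3, 2], [-6, -4]].
Solving (L + 5I)v = 0 gives the eigenspace spanned by (8, -12).
With v_2 = -12, v = (8, -12), so v_1 = 8.

8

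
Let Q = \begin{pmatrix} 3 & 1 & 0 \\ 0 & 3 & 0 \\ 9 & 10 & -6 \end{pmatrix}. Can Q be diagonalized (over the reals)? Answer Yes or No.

Characteristic polynomial: p(μ) = μ^3 - 27μ + 54 = (μ - 3)^2(μ + 6).
μ = 3 has algebraic multiplicity 2; rank(Q − 3I) = 2, so geometric multiplicity = 1.
Geometric multiplicity < algebraic multiplicity, so Q is not diagonalizable.

No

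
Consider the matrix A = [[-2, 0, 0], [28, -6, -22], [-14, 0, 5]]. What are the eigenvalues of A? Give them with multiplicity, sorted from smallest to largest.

-6, -2, 5

Characteristic polynomial: p(λ) = λ^3 + 3λ^2 - 28λ - 60 = (λ - 5)(λ + 2)(λ + 6).
Roots (with multiplicity): -6, -2, 5.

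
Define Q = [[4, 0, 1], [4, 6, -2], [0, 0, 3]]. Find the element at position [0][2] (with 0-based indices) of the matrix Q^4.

Characteristic polynomial: s^3 - 13s^2 + 54s - 72 = (s - 6)(s - 4)(s - 3), so the eigenvalues are 3, 4, 6.
s=3: eigenvector (-1, 2, 1).
s=6: eigenvector (0, 1, 0).
s=4: eigenvector (1, -2, 0).
P = [[-1, 0, 1], [2, 1, -2], [1, 0, 0]], D = diag(3, 6, 4), P⁻¹ = [[0, 0, 1], [2, 1, 0], [1, 0, 1]].
Q⁴ = P·diag(81, 1296, 256)·P⁻¹ = [[256, 0, 175], [2080, 1296, -350], [0, 0, 81]].
The requested entry is 175.

175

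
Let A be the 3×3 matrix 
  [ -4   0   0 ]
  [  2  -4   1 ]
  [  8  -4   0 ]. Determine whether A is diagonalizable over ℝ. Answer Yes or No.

Characteristic polynomial: p(t) = t^3 + 8t^2 + 20t + 16 = (t + 2)^2(t + 4).
t = -2 has algebraic multiplicity 2; rank(A + 2I) = 2, so geometric multiplicity = 1.
Geometric multiplicity < algebraic multiplicity, so A is not diagonalizable.

No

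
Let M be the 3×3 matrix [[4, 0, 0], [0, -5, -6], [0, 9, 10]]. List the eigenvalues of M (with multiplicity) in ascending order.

Characteristic polynomial: p(r) = r^3 - 9r^2 + 24r - 16 = (r - 4)^2(r - 1).
Roots (with multiplicity): 1, 4, 4.

1, 4, 4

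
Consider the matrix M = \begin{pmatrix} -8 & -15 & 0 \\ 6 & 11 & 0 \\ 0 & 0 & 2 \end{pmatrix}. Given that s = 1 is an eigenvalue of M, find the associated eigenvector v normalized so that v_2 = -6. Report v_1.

M − 1I = [[-9, -15, 0], [6, 10, 0], [0, 0, 1]].
Solving (M − 1I)v = 0 gives the eigenspace spanned by (10, -6, 0).
With v_2 = -6, v = (10, -6, 0), so v_1 = 10.

10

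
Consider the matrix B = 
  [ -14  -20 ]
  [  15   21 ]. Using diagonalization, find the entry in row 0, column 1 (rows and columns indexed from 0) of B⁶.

Characteristic polynomial: λ^2 - 7λ + 6 = (λ - 6)(λ - 1), so the eigenvalues are 1, 6.
λ=1: eigenvector (4, -3).
λ=6: eigenvector (-1, 1).
P = [[4, -1], [-3, 1]], D = diag(1, 6), P⁻¹ = [[1, 1], [3, 4]].
B⁶ = P·diag(1, 46656)·P⁻¹ = [[-139964, -186620], [139965, 186621]].
The requested entry is -186620.

-186620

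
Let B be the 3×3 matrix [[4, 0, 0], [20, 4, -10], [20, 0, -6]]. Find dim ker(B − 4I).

B − 4I = [[0, 0, 0], [20, 0, -10], [20, 0, -10]].
This matrix has rank 1, so its null space has dimension 3 − 1 = 2.

2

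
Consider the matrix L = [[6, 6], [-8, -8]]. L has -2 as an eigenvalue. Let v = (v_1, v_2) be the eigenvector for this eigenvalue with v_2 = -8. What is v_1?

6

L + 2I = [[8, 6], [-8, -6]].
Solving (L + 2I)v = 0 gives the eigenspace spanned by (6, -8).
With v_2 = -8, v = (6, -8), so v_1 = 6.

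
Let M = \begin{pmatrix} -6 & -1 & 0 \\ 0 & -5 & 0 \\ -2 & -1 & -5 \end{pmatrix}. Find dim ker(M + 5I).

M + 5I = [[-1, -1, 0], [0, 0, 0], [-2, -1, 0]].
This matrix has rank 2, so its null space has dimension 3 − 2 = 1.

1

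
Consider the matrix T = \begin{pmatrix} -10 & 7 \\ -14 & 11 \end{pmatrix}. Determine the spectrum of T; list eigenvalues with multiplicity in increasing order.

Characteristic polynomial: p(λ) = λ^2 - λ - 12 = (λ - 4)(λ + 3).
Roots (with multiplicity): -3, 4.

-3, 4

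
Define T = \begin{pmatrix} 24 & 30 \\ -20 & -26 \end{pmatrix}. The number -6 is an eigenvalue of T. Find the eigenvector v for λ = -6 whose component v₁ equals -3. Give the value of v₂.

3

T + 6I = [[30, 30], [-20, -20]].
Solving (T + 6I)v = 0 gives the eigenspace spanned by (-3, 3).
With v₁ = -3, v = (-3, 3), so v₂ = 3.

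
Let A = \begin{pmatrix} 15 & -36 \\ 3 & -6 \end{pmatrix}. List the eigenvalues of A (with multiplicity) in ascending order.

3, 6

Characteristic polynomial: p(r) = r^2 - 9r + 18 = (r - 6)(r - 3).
Roots (with multiplicity): 3, 6.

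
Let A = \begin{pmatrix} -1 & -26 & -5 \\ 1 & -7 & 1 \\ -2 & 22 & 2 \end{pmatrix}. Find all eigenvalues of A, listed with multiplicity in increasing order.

Characteristic polynomial: p(r) = r^3 + 6r^2 - 15r - 100 = (r - 4)(r + 5)^2.
Roots (with multiplicity): -5, -5, 4.

-5, -5, 4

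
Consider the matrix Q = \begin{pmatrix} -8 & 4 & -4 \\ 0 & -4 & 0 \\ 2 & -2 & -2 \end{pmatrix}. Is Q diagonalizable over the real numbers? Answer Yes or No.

Yes

Characteristic polynomial: p(r) = r^3 + 14r^2 + 64r + 96 = (r + 4)^2(r + 6).
r = -4 has algebraic multiplicity 2; rank(Q + 4I) = 1, so geometric multiplicity = 2.
Every eigenvalue has geometric = algebraic multiplicity, so Q is diagonalizable.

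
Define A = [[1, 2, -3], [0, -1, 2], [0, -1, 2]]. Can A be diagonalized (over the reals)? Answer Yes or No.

No

Characteristic polynomial: p(r) = r^3 - 2r^2 + r = r(r - 1)^2.
r = 1 has algebraic multiplicity 2; rank(A − 1I) = 2, so geometric multiplicity = 1.
Geometric multiplicity < algebraic multiplicity, so A is not diagonalizable.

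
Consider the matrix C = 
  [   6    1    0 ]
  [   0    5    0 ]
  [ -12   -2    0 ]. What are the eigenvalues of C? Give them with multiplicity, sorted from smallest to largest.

Characteristic polynomial: p(r) = r^3 - 11r^2 + 30r = r(r - 6)(r - 5).
Roots (with multiplicity): 0, 5, 6.

0, 5, 6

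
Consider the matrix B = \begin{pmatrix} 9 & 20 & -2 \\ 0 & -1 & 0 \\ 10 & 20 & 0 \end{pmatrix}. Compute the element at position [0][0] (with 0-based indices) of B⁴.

Characteristic polynomial: t^3 - 8t^2 + 11t + 20 = (t - 5)(t - 4)(t + 1), so the eigenvalues are -1, 4, 5.
t=5: eigenvector (1, 0, 2).
t=-1: eigenvector (-2, 1, 0).
t=4: eigenvector (2, 0, 5).
P = [[1, -2, 2], [0, 1, 0], [2, 0, 5]], D = diag(5, -1, 4), P⁻¹ = [[5, 10, -2], [0, 1, 0], [-2, -4, 1]].
B⁴ = P·diag(625, 1, 256)·P⁻¹ = [[2101, 4200, -738], [0, 1, 0], [3690, 7380, -1220]].
The requested entry is 2101.

2101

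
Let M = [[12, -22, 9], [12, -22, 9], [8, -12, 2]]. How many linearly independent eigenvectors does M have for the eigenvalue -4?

1

M + 4I = [[16, -22, 9], [12, -18, 9], [8, -12, 6]].
This matrix has rank 2, so its null space has dimension 3 − 2 = 1.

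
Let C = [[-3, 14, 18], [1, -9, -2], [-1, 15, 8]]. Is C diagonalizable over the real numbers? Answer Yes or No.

Characteristic polynomial: p(r) = r^3 + 4r^2 - 35r - 150 = (r - 6)(r + 5)^2.
r = -5 has algebraic multiplicity 2; rank(C + 5I) = 2, so geometric multiplicity = 1.
Geometric multiplicity < algebraic multiplicity, so C is not diagonalizable.

No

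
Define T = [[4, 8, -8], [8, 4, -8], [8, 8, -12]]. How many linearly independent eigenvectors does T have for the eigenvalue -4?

2

T + 4I = [[8, 8, -8], [8, 8, -8], [8, 8, -8]].
This matrix has rank 1, so its null space has dimension 3 − 1 = 2.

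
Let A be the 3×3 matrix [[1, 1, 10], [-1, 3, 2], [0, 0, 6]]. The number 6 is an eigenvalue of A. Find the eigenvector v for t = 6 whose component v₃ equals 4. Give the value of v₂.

A − 6I = [[-5, 1, 10], [-1, -3, 2], [0, 0, 0]].
Solving (A − 6I)v = 0 gives the eigenspace spanned by (8, 0, 4).
With v₃ = 4, v = (8, 0, 4), so v₂ = 0.

0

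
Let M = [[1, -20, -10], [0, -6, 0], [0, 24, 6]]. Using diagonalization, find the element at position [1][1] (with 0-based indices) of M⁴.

Characteristic polynomial: λ^3 - λ^2 - 36λ + 36 = (λ - 6)(λ - 1)(λ + 6), so the eigenvalues are -6, 1, 6.
λ=1: eigenvector (1, 0, 0).
λ=-6: eigenvector (0, 1, -2).
λ=6: eigenvector (-2, 0, 1).
P = [[1, 0, -2], [0, 1, 0], [0, -2, 1]], D = diag(1, -6, 6), P⁻¹ = [[1, 4, 2], [0, 1, 0], [0, 2, 1]].
M⁴ = P·diag(1, 1296, 1296)·P⁻¹ = [[1, -5180, -2590], [0, 1296, 0], [0, 0, 1296]].
The requested entry is 1296.

1296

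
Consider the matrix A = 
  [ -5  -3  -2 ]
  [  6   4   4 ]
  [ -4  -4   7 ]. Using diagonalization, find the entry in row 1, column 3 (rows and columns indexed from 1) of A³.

-98

Characteristic polynomial: μ^3 - 6μ^2 - μ + 30 = (μ - 5)(μ - 3)(μ + 2), so the eigenvalues are -2, 3, 5.
μ=3: eigenvector (-1, 2, 1).
μ=-2: eigenvector (-1, 1, 0).
μ=5: eigenvector (-1, 2, 2).
P = [[-1, -1, -1], [2, 1, 2], [1, 0, 2]], D = diag(3, -2, 5), P⁻¹ = [[2, 2, -1], [-2, -1, 0], [-1, -1, 1]].
A³ = P·diag(27, -8, 125)·P⁻¹ = [[55, 63, -98], [-126, -134, 196], [-196, -196, 223]].
The requested entry is -98.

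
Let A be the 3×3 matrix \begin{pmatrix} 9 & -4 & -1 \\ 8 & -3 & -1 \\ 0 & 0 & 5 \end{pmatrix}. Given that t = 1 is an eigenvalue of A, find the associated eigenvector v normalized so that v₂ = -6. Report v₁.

A − 1I = [[8, -4, -1], [8, -4, -1], [0, 0, 4]].
Solving (A − 1I)v = 0 gives the eigenspace spanned by (-3, -6, 0).
With v₂ = -6, v = (-3, -6, 0), so v₁ = -3.

-3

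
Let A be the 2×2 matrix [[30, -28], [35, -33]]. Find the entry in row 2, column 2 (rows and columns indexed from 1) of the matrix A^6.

Characteristic polynomial: r^2 + 3r - 10 = (r - 2)(r + 5), so the eigenvalues are -5, 2.
r=-5: eigenvector (-4, -5).
r=2: eigenvector (1, 1).
P = [[-4, 1], [-5, 1]], D = diag(-5, 2), P⁻¹ = [[1, -1], [5, -4]].
A⁶ = P·diag(15625, 64)·P⁻¹ = [[-62180, 62244], [-77805, 77869]].
The requested entry is 77869.

77869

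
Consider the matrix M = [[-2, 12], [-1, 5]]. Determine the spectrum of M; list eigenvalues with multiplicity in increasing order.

Characteristic polynomial: p(r) = r^2 - 3r + 2 = (r - 2)(r - 1).
Roots (with multiplicity): 1, 2.

1, 2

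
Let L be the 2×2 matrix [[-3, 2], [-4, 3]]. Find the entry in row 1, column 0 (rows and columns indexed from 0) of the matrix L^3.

-4

Characteristic polynomial: λ^2 - 1 = (λ - 1)(λ + 1), so the eigenvalues are -1, 1.
λ=1: eigenvector (1, 2).
λ=-1: eigenvector (-1, -1).
P = [[1, -1], [2, -1]], D = diag(1, -1), P⁻¹ = [[-1, 1], [-2, 1]].
L³ = P·diag(1, -1)·P⁻¹ = [[-3, 2], [-4, 3]].
The requested entry is -4.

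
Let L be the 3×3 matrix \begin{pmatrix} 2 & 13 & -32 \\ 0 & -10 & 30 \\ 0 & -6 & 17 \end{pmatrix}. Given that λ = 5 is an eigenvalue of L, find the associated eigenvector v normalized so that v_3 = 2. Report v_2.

4

L − 5I = [[-3, 13, -32], [0, -15, 30], [0, -6, 12]].
Solving (L − 5I)v = 0 gives the eigenspace spanned by (-4, 4, 2).
With v_3 = 2, v = (-4, 4, 2), so v_2 = 4.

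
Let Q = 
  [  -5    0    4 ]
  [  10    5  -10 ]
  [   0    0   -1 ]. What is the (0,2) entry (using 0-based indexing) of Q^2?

Characteristic polynomial: s^3 + s^2 - 25s - 25 = (s - 5)(s + 1)(s + 5), so the eigenvalues are -5, -1, 5.
s=-1: eigenvector (1, 0, 1).
s=5: eigenvector (0, 1, 0).
s=-5: eigenvector (1, -1, 0).
P = [[1, 0, 1], [0, 1, -1], [1, 0, 0]], D = diag(-1, 5, -5), P⁻¹ = [[0, 0, 1], [1, 1, -1], [1, 0, -1]].
Q² = P·diag(1, 25, 25)·P⁻¹ = [[25, 0, -24], [0, 25, 0], [0, 0, 1]].
The requested entry is -24.

-24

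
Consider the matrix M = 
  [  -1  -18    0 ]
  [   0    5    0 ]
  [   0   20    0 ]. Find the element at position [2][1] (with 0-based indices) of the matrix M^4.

2500

Characteristic polynomial: λ^3 - 4λ^2 - 5λ = λ(λ - 5)(λ + 1), so the eigenvalues are -1, 0, 5.
λ=-1: eigenvector (1, 0, 0).
λ=5: eigenvector (-3, 1, 4).
λ=0: eigenvector (0, 0, 1).
P = [[1, -3, 0], [0, 1, 0], [0, 4, 1]], D = diag(-1, 5, 0), P⁻¹ = [[1, 3, 0], [0, 1, 0], [0, -4, 1]].
M⁴ = P·diag(1, 625, 0)·P⁻¹ = [[1, -1872, 0], [0, 625, 0], [0, 2500, 0]].
The requested entry is 2500.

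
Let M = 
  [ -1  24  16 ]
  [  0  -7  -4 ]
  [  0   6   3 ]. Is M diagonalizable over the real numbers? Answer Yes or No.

Yes

Characteristic polynomial: p(s) = s^3 + 5s^2 + 7s + 3 = (s + 1)^2(s + 3).
s = -1 has algebraic multiplicity 2; rank(M + 1I) = 1, so geometric multiplicity = 2.
Every eigenvalue has geometric = algebraic multiplicity, so M is diagonalizable.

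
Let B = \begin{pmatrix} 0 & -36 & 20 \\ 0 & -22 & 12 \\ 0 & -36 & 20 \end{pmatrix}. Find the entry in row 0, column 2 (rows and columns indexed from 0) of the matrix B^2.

Characteristic polynomial: μ^3 + 2μ^2 - 8μ = μ(μ - 2)(μ + 4), so the eigenvalues are -4, 0, 2.
μ=0: eigenvector (1, 0, 0).
μ=2: eigenvector (2, 1, 2).
μ=-4: eigenvector (-3, -2, -3).
P = [[1, 2, -3], [0, 1, -2], [0, 2, -3]], D = diag(0, 2, -4), P⁻¹ = [[1, 0, -1], [0, -3, 2], [0, -2, 1]].
B² = P·diag(0, 4, 16)·P⁻¹ = [[0, 72, -32], [0, 52, -24], [0, 72, -32]].
The requested entry is -32.

-32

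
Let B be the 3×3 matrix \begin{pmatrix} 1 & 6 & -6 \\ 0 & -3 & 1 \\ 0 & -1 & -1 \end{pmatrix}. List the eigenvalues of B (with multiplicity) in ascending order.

Characteristic polynomial: p(s) = s^3 + 3s^2 - 4 = (s - 1)(s + 2)^2.
Roots (with multiplicity): -2, -2, 1.

-2, -2, 1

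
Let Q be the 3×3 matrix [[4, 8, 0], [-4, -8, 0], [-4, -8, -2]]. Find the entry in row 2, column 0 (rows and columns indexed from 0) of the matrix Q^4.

Characteristic polynomial: r^3 + 6r^2 + 8r = r(r + 2)(r + 4), so the eigenvalues are -4, -2, 0.
r=-4: eigenvector (1, -1, -2).
r=0: eigenvector (2, -1, 0).
r=-2: eigenvector (0, 0, 1).
P = [[1, 2, 0], [-1, -1, 0], [-2, 0, 1]], D = diag(-4, 0, -2), P⁻¹ = [[-1, -2, 0], [1, 1, 0], [-2, -4, 1]].
Q⁴ = P·diag(256, 0, 16)·P⁻¹ = [[-256, -512, 0], [256, 512, 0], [480, 960, 16]].
The requested entry is 480.

480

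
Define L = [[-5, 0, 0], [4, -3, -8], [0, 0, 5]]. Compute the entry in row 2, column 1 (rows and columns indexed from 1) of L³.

Characteristic polynomial: s^3 + 3s^2 - 25s - 75 = (s - 5)(s + 3)(s + 5), so the eigenvalues are -5, -3, 5.
s=-5: eigenvector (1, -2, 0).
s=-3: eigenvector (0, 1, 0).
s=5: eigenvector (0, -1, 1).
P = [[1, 0, 0], [-2, 1, -1], [0, 0, 1]], D = diag(-5, -3, 5), P⁻¹ = [[1, 0, 0], [2, 1, 1], [0, 0, 1]].
L³ = P·diag(-125, -27, 125)·P⁻¹ = [[-125, 0, 0], [196, -27, -152], [0, 0, 125]].
The requested entry is 196.

196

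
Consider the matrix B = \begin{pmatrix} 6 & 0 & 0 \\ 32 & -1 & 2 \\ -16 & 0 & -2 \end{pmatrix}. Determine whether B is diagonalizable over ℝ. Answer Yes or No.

Yes

Characteristic polynomial: p(μ) = μ^3 - 3μ^2 - 16μ - 12 = (μ - 6)(μ + 1)(μ + 2).
All 3 eigenvalues are distinct, so B is diagonalizable.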